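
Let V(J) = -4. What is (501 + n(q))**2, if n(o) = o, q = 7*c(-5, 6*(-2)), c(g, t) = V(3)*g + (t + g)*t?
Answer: 4280761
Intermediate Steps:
c(g, t) = -4*g + t*(g + t) (c(g, t) = -4*g + (t + g)*t = -4*g + (g + t)*t = -4*g + t*(g + t))
q = 1568 (q = 7*((6*(-2))**2 - 4*(-5) - 30*(-2)) = 7*((-12)**2 + 20 - 5*(-12)) = 7*(144 + 20 + 60) = 7*224 = 1568)
(501 + n(q))**2 = (501 + 1568)**2 = 2069**2 = 4280761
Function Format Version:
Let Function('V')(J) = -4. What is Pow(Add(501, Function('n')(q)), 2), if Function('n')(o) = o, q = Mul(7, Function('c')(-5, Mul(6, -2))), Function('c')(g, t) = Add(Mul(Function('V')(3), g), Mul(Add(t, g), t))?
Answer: 4280761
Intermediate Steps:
Function('c')(g, t) = Add(Mul(-4, g), Mul(t, Add(g, t))) (Function('c')(g, t) = Add(Mul(-4, g), Mul(Add(t, g), t)) = Add(Mul(-4, g), Mul(Add(g, t), t)) = Add(Mul(-4, g), Mul(t, Add(g, t))))
q = 1568 (q = Mul(7, Add(Pow(Mul(6, -2), 2), Mul(-4, -5), Mul(-5, Mul(6, -2)))) = Mul(7, Add(Pow(-12, 2), 20, Mul(-5, -12))) = Mul(7, Add(144, 20, 60)) = Mul(7, 224) = 1568)
Pow(Add(501, Function('n')(q)), 2) = Pow(Add(501, 1568), 2) = Pow(2069, 2) = 4280761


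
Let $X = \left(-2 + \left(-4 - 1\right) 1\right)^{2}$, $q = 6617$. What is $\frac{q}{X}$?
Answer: $\frac{6617}{49} \approx 135.04$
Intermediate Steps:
$X = 49$ ($X = \left(-2 - 5\right)^{2} = \left(-7\right)^{2} = 49$)
$\frac{q}{X} = \frac{6617}{49}$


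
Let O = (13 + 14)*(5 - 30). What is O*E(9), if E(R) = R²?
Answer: -54675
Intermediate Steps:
O = -675 (O = 27*(-25) = -675)
O*E(9) = -675*9² = -675*81 = -54675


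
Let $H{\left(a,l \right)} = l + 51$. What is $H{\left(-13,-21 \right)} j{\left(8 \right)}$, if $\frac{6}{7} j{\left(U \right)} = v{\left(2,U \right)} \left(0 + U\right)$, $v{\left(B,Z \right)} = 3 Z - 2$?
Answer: $6160$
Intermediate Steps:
$H{\left(a,l \right)} = 51 + l$
$v{\left(B,Z \right)} = -2 + 3 Z$
$j{\left(U \right)} = \frac{7 U \left(-2 + 3 U\right)}{6}$ ($j{\left(U \right)} = \frac{7 \left(-2 + 3 U\right) \left(0 + U\right)}{6} = \frac{7 \left(-2 + 3 U\right) U}{6} = \frac{7 U \left(-2 + 3 U\right)}{6}$)
$H{\left(-13,-21 \right)} j{\left(8 \right)} = \left(51 - 21\right) \frac{7}{6} \cdot 8 \left(-2 + 3 \cdot 8\right) = 30 \cdot \frac{7}{6} \cdot 8 \left(-2 + 24\right) = 30 \cdot \frac{7}{6} \cdot 8 \cdot 22 = 30 \cdot \frac{616}{3} = 6160$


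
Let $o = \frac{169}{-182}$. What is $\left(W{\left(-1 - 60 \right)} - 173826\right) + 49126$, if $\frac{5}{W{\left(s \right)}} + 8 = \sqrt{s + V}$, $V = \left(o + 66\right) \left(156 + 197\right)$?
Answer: $- \frac{39883174540}{319833} + \frac{5 \sqrt{4490206}}{319833} \approx -1.247 \cdot 10^{5}$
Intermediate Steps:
$o = - \frac{13}{14}$ ($o = 169 \left(- \frac{1}{182}\right) = - \frac{13}{14} \approx -0.92857$)
$V = \frac{321583}{14}$ ($V = \left(- \frac{13}{14} + 66\right) \left(156 + 197\right) = \frac{911}{14} \cdot 353 = \frac{321583}{14} \approx 22970.0$)
$W{\left(s \right)} = \frac{5}{-8 + \sqrt{\frac{321583}{14} + s}}$ ($W{\left(s \right)} = \frac{5}{-8 + \sqrt{s + \frac{321583}{14}}} = \frac{5}{-8 + \sqrt{\frac{321583}{14} + s}}$)
$\left(W{\left(-1 - 60 \right)} - 173826\right) + 49126 = \left(\frac{70}{-112 + \sqrt{14} \sqrt{321583 + 14 \left(-1 - 60\right)}} - 173826\right) + 49126 = \left(\frac{70}{-112 + \sqrt{14} \sqrt{321583 + 14 \left(-61\right)}} - 173826\right) + 49126 = \left(\frac{70}{-112 + \sqrt{14} \sqrt{321583 - 854}} - 173826\right) + 49126 = \left(\frac{70}{-112 + \sqrt{14} \sqrt{320729}} - 173826\right) + 49126 = \left(\frac{70}{-112 + \sqrt{4490206}} - 173826\right) + 49126 = \left(-173826 + \frac{70}{-112 + \sqrt{4490206}}\right) + 49126 = -124700 + \frac{70}{-112 + \sqrt{4490206}}$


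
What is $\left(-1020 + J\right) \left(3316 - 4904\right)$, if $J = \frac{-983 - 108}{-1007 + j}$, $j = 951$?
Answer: $\frac{22243513}{14} \approx 1.5888 \cdot 10^{6}$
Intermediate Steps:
$J = \frac{1091}{56}$ ($J = \frac{-983 - 108}{-1007 + 951} = - \frac{1091}{-56} = \left(-1091\right) \left(- \frac{1}{56}\right) = \frac{1091}{56} \approx 19.482$)
$\left(-1020 + J\right) \left(3316 - 4904\right) = \left(-1020 + \frac{1091}{56}\right) \left(3316 - 4904\right) = \left(- \frac{56029}{56}\right) \left(-1588\right) = \frac{22243513}{14}$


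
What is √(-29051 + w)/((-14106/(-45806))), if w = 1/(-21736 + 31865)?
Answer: 22903*I*√2980535007562/71439837 ≈ 553.48*I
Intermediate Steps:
w = 1/10129 ≈ 9.8726e-5
√(-29051 + w)/((-14106/(-45806))) = √(-29051 + 1/10129)/((-14106/(-45806))) = √(-294257578/10129)/((-14106*(-1/45806))) = (I*√2980535007562/10129)/(7053/22903) = (I*√2980535007562/10129)*(22903/7053) = 22903*I*√2980535007562/71439837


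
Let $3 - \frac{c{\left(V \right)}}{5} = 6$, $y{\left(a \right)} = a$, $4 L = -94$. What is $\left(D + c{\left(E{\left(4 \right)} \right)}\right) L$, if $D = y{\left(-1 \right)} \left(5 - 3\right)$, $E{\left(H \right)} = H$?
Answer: $\frac{799}{2} \approx 399.5$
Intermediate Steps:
$L = - \frac{47}{2}$ ($L = \frac{1}{4} \left(-94\right) = - \frac{47}{2} \approx -23.5$)
$c{\left(V \right)} = -15$ ($c{\left(V \right)} = 15 - 30 = -15$)
$D = -2$ ($D = - (5 - 3) = \left(-1\right) 2 = -2$)
$\left(D + c{\left(E{\left(4 \right)} \right)}\right) L = \left(-2 - 15\right) \left(- \frac{47}{2}\right) = \left(-17\right) \left(- \frac{47}{2}\right) = \frac{799}{2}$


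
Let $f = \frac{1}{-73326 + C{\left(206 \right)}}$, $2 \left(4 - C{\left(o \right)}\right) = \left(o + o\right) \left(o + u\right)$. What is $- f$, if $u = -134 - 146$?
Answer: $\frac{1}{58078} \approx 1.7218 \cdot 10^{-5}$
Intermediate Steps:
$u = -280$
$C{\left(o \right)} = 4 - o \left(-280 + o\right)$ ($C{\left(o \right)} = 4 - \frac{\left(o + o\right) \left(o - 280\right)}{2} = 4 - \frac{2 o \left(-280 + o\right)}{2} = 4 - o \left(-280 + o\right)$)
$f = - \frac{1}{58078}$ ($f = \frac{1}{-73326 + \left(4 - 206^{2} + 280 \cdot 206\right)} = \frac{1}{-73326 + \left(4 - 42436 + 57680\right)} = \frac{1}{-73326 + 15248} = \frac{1}{-58078} = - \frac{1}{58078} \approx -1.7218 \cdot 10^{-5}$)
$- f = \left(-1\right) \left(- \frac{1}{58078}\right) = \frac{1}{58078}$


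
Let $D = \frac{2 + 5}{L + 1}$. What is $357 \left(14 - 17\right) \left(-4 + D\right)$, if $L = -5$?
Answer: $\frac{24633}{4} \approx 6158.3$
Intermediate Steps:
$D = - \frac{7}{4}$ ($D = \frac{2 + 5}{-5 + 1} = \frac{7}{-4} = 7 \left(- \frac{1}{4}\right) = - \frac{7}{4} \approx -1.75$)
$357 \left(14 - 17\right) \left(-4 + D\right) = 357 \left(14 - 17\right) \left(-4 - \frac{7}{4}\right) = 357 \left(\left(-3\right) \left(- \frac{23}{4}\right)\right) = 357 \cdot \frac{69}{4} = \frac{24633}{4}$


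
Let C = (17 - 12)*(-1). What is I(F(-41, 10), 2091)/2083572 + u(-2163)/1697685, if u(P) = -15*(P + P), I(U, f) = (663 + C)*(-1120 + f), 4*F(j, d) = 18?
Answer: 40662816397/117908297694 ≈ 0.34487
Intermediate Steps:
F(j, d) = 9/2 (F(j, d) = (¼)*18 = 9/2)
C = -5 (C = 5*(-1) = -5)
I(U, f) = -736960 + 658*f (I(U, f) = (663 - 5)*(-1120 + f) = 658*(-1120 + f) = -736960 + 658*f)
u(P) = -30*P
I(F(-41, 10), 2091)/2083572 + u(-2163)/1697685 = (-736960 + 658*2091)/2083572 - 30*(-2163)/1697685 = (-736960 + 1375878)*(1/2083572) + 64890*(1/1697685) = 638918*(1/2083572) + 4326/113179 = 319459/1041786 + 4326/113179 = 40662816397/117908297694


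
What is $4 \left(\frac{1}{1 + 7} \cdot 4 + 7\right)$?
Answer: $30$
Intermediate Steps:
$4 \left(\frac{1}{1 + 7} \cdot 4 + 7\right) = 4 \left(\frac{1}{8} \cdot 4 + 7\right) = 4 \left(\frac{1}{2} + 7\right) = 4 \cdot \frac{15}{2} = 30$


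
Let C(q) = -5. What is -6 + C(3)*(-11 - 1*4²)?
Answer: 129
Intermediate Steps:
-6 + C(3)*(-11 - 1*4²) = -6 - 5*(-11 - 1*4²) = -6 - 5*(-11 - 1*16) = -6 - 5*(-11 - 16) = -6 - 5*(-27) = -6 + 135 = 129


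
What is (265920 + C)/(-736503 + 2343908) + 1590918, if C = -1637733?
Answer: 2557248175977/1607405 ≈ 1.5909e+6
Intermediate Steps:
(265920 + C)/(-736503 + 2343908) + 1590918 = (265920 - 1637733)/(-736503 + 2343908) + 1590918 = -1371813/1607405 + 1590918 = 2557248175977/1607405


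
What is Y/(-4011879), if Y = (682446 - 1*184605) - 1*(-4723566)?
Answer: -1740469/1337293 ≈ -1.3015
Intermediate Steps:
Y = 5221407 (Y = (682446 - 184605) + 4723566 = 497841 + 4723566 = 5221407)
Y/(-4011879) = 5221407/(-4011879) = 5221407*(-1/4011879) = -1740469/1337293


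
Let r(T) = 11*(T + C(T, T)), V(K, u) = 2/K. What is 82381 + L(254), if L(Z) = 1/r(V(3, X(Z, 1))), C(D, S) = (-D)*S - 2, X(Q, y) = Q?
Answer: 14499047/176 ≈ 82381.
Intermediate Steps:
C(D, S) = -2 - D*S (C(D, S) = -D*S - 2 = -2 - D*S)
r(T) = -22 - 11*T² + 11*T (r(T) = 11*(T + (-2 - T*T)) = 11*(T + (-2 - T²)) = 11*(-2 + T - T²) = -22 - 11*T² + 11*T)
L(Z) = -9/176 (L(Z) = 1/(-22 - 11*(2/3)² + 11*(2/3)) = 1/(-22 - 11*(2*(⅓))² + 11*(2*(⅓))) = 1/(-22 - 11*(⅔)² + 11*(⅔)) = 1/(-22 - 11*4/9 + 22/3) = 1/(-22 - 44/9 + 22/3) = 1/(-176/9) = -9/176)
82381 + L(254) = 82381 - 9/176 = 14499047/176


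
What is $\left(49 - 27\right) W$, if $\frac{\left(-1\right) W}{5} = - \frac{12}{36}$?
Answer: $\frac{110}{3} \approx 36.667$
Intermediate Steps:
$W = \frac{5}{3}$ ($W = - 5 \left(- \frac{12}{36}\right) = - 5 \left(\left(-12\right) \frac{1}{36}\right) = \left(-5\right) \left(- \frac{1}{3}\right) = \frac{5}{3} \approx 1.6667$)
$\left(49 - 27\right) W = \left(49 - 27\right) \frac{5}{3} = 22 \cdot \frac{5}{3} = \frac{110}{3}$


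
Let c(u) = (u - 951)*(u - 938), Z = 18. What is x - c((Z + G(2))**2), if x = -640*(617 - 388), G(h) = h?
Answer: -442998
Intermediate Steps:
c(u) = (-951 + u)*(-938 + u)
x = -146560 (x = -640*229 = -146560)
x - c((Z + G(2))**2) = -146560 - (892038 + ((18 + 2)**2)**2 - 1889*(18 + 2)**2) = -146560 - (892038 + (20**2)**2 - 1889*20**2) = -146560 - (892038 + 400**2 - 1889*400) = -146560 - (892038 + 160000 - 755600) = -146560 - 1*296438 = -146560 - 296438 = -442998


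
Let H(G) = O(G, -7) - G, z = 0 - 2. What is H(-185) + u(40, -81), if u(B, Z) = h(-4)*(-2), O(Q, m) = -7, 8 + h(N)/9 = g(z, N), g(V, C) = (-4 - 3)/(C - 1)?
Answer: 1484/5 ≈ 296.80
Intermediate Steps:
z = -2
g(V, C) = -7/(-1 + C)
h(N) = -72 - 63/(-1 + N) (h(N) = -72 + 9*(-7/(-1 + N)) = -72 - 63/(-1 + N))
H(G) = -7 - G
u(B, Z) = 594/5 (u(B, Z) = (9*(1 - 8*(-4))/(-1 - 4))*(-2) = (9*(1 + 32)/(-5))*(-2) = (9*(-⅕)*33)*(-2) = -297/5*(-2) = 594/5)
H(-185) + u(40, -81) = (-7 - 1*(-185)) + 594/5 = (-7 + 185) + 594/5 = 178 + 594/5 = 1484/5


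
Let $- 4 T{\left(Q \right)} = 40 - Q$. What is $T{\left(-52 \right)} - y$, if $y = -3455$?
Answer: $3432$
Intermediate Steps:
$T{\left(Q \right)} = -10 + \frac{Q}{4}$ ($T{\left(Q \right)} = - \frac{40 - Q}{4} = -10 + \frac{Q}{4}$)
$T{\left(-52 \right)} - y = \left(-10 + \frac{1}{4} \left(-52\right)\right) - -3455 = \left(-10 - 13\right) + 3455 = -23 + 3455 = 3432$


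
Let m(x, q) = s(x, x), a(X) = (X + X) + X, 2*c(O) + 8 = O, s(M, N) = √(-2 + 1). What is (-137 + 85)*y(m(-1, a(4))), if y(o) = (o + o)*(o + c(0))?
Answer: 104 + 416*I ≈ 104.0 + 416.0*I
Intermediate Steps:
s(M, N) = I (s(M, N) = √(-1) = I)
c(O) = -4 + O/2
a(X) = 3*X (a(X) = 2*X + X = 3*X)
m(x, q) = I
y(o) = 2*o*(-4 + o) (y(o) = (o + o)*(o + (-4 + (½)*0)) = (2*o)*(o + (-4 + 0)) = (2*o)*(o - 4) = (2*o)*(-4 + o) = 2*o*(-4 + o))
(-137 + 85)*y(m(-1, a(4))) = (-137 + 85)*(2*I*(-4 + I)) = -104*I*(-4 + I)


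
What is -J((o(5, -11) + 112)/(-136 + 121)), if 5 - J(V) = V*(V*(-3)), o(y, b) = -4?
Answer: -4013/25 ≈ -160.52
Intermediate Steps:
J(V) = 5 + 3*V² (J(V) = 5 - V*V*(-3) = 5 - V*(-3*V) = 5 - (-3)*V² = 5 + 3*V²)
-J((o(5, -11) + 112)/(-136 + 121)) = -(5 + 3*((-4 + 112)/(-136 + 121))²) = -(5 + 3*(108/(-15))²) = -(5 + 3*(108*(-1/15))²) = -(5 + 3*(-36/5)²) = -(5 + 3*(1296/25)) = -(5 + 3888/25) = -1*4013/25 = -4013/25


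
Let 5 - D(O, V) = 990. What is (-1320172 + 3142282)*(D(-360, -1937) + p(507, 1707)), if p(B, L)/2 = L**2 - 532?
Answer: 10614973299390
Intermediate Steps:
p(B, L) = -1064 + 2*L**2 (p(B, L) = 2*(L**2 - 532) = 2*(-532 + L**2) = -1064 + 2*L**2)
D(O, V) = -985 (D(O, V) = 5 - 1*990 = 5 - 990 = -985)
(-1320172 + 3142282)*(D(-360, -1937) + p(507, 1707)) = (-1320172 + 3142282)*(-985 + (-1064 + 2*1707**2)) = 1822110*(-985 + (-1064 + 2*2913849)) = 1822110*(-985 + (-1064 + 5827698)) = 1822110*(-985 + 5826634) = 1822110*5825649 = 10614973299390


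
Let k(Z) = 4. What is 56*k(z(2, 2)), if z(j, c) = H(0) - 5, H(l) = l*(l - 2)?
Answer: 224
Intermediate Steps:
H(l) = l*(-2 + l)
z(j, c) = -5 (z(j, c) = 0*(-2 + 0) - 5 = 0*(-2) - 5 = 0 - 5 = -5)
56*k(z(2, 2)) = 56*4 = 224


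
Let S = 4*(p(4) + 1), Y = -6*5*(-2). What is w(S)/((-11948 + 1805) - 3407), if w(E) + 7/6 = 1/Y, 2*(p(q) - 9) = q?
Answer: 23/271000 ≈ 8.4871e-5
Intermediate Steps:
p(q) = 9 + q/2
Y = 60 (Y = -30*(-2) = 60)
S = 48 (S = 4*((9 + (½)*4) + 1) = 4*((9 + 2) + 1) = 4*(11 + 1) = 4*12 = 48)
w(E) = -23/20 (w(E) = -7/6 + 1/60 = -23/20)
w(S)/((-11948 + 1805) - 3407) = -23/(20*((-11948 + 1805) - 3407)) = -23/(20*(-10143 - 3407)) = -23/20/(-13550) = -23/20*(-1/13550) = 23/271000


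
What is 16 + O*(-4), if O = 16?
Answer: -48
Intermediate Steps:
16 + O*(-4) = 16 + 16*(-4) = 16 - 64 = -48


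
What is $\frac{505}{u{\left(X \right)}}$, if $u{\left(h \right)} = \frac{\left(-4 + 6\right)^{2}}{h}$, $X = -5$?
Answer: $- \frac{2525}{4} \approx -631.25$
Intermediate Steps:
$u{\left(h \right)} = \frac{4}{h}$ ($u{\left(h \right)} = \frac{2^{2}}{h} = \frac{4}{h}$)
$\frac{505}{u{\left(X \right)}} = \frac{505}{4 \frac{1}{-5}} = \frac{505}{4 \left(- \frac{1}{5}\right)} = \frac{505}{- \frac{4}{5}} = 505 \left(- \frac{5}{4}\right) = - \frac{2525}{4}$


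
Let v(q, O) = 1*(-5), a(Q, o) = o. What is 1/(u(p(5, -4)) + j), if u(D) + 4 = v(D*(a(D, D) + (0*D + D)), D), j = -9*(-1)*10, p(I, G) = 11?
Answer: 1/81 ≈ 0.012346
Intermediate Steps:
v(q, O) = -5
j = 90 (j = 9*10 = 90)
u(D) = -9 (u(D) = -4 - 5 = -9)
1/(u(p(5, -4)) + j) = 1/(-9 + 90) = 1/81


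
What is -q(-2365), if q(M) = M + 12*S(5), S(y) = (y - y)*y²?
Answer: 2365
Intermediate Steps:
S(y) = 0 (S(y) = 0*y² = 0)
q(M) = M (q(M) = M + 12*0 = M + 0 = M)
-q(-2365) = -1*(-2365) = 2365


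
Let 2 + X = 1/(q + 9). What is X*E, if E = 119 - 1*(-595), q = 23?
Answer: -22491/16 ≈ -1405.7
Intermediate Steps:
E = 714 (E = 119 + 595 = 714)
X = -63/32 (X = -2 + 1/(23 + 9) = -2 + 1/32 = -63/32 ≈ -1.9688)
X*E = -63/32*714 = -22491/16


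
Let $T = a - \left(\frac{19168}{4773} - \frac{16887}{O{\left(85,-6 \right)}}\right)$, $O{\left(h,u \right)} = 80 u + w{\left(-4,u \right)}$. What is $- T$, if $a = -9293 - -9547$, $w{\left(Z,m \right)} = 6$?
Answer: $- \frac{161654275}{754134} \approx -214.36$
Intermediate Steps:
$O{\left(h,u \right)} = 6 + 80 u$ ($O{\left(h,u \right)} = 80 u + 6 = 6 + 80 u$)
$a = 254$ ($a = -9293 + 9547 = 254$)
$T = \frac{161654275}{754134}$ ($T = 254 - \left(\frac{19168}{4773} - \frac{16887}{6 + 80 \left(-6\right)}\right) = 254 - \left(19168 \cdot \frac{1}{4773} - \frac{16887}{6 - 480}\right) = 254 - \left(\frac{19168}{4773} - \frac{16887}{-474}\right) = 254 - \left(\frac{19168}{4773} - - \frac{5629}{158}\right) = 254 - \left(\frac{19168}{4773} + \frac{5629}{158}\right) = 254 - \frac{29895761}{754134} = \frac{161654275}{754134} \approx 214.36$)
$- T = \left(-1\right) \frac{161654275}{754134} = - \frac{161654275}{754134}$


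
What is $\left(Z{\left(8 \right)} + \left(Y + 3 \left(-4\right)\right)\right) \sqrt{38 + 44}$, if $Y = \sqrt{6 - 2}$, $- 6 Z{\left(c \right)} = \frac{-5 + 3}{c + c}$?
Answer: $- \frac{479 \sqrt{82}}{48} \approx -90.365$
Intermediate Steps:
$Z{\left(c \right)} = \frac{1}{6 c}$ ($Z{\left(c \right)} = - \frac{\left(-5 + 3\right) \frac{1}{c + c}}{6} = - \frac{\left(-2\right) \frac{1}{2 c}}{6} = - \frac{\left(-1\right) \frac{1}{c}}{6} = \frac{1}{6 c}$)
$Y = 2$ ($Y = \sqrt{4} = 2$)
$\left(Z{\left(8 \right)} + \left(Y + 3 \left(-4\right)\right)\right) \sqrt{38 + 44} = \left(\frac{1}{6 \cdot 8} + \left(2 + 3 \left(-4\right)\right)\right) \sqrt{38 + 44} = \left(\frac{1}{6} \cdot \frac{1}{8} + \left(2 - 12\right)\right) \sqrt{82} = \left(\frac{1}{48} - 10\right) \sqrt{82} = - \frac{479 \sqrt{82}}{48}$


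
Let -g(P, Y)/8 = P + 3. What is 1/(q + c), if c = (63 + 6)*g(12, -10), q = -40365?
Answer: -1/48645 ≈ -2.0557e-5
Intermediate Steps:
g(P, Y) = -24 - 8*P (g(P, Y) = -8*(P + 3) = -8*(3 + P) = -24 - 8*P)
c = -8280 (c = (63 + 6)*(-24 - 8*12) = 69*(-24 - 96) = 69*(-120) = -8280)
1/(q + c) = 1/(-40365 - 8280) = 1/(-48645) = -1/48645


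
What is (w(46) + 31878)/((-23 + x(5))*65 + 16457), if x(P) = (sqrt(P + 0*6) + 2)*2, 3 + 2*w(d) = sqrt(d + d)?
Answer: 485224083/231624784 - 4143945*sqrt(5)/231624784 - 65*sqrt(115)/115812392 + 7611*sqrt(23)/115812392 ≈ 2.0552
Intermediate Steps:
w(d) = -3/2 + sqrt(2)*sqrt(d)/2 (w(d) = -3/2 + sqrt(d + d)/2 = -3/2 + sqrt(2*d)/2 = -3/2 + (sqrt(2)*sqrt(d))/2 = -3/2 + sqrt(2)*sqrt(d)/2)
x(P) = 4 + 2*sqrt(P) (x(P) = (sqrt(P + 0) + 2)*2 = (sqrt(P) + 2)*2 = (2 + sqrt(P))*2 = 4 + 2*sqrt(P))
(w(46) + 31878)/((-23 + x(5))*65 + 16457) = ((-3/2 + sqrt(2)*sqrt(46)/2) + 31878)/((-23 + (4 + 2*sqrt(5)))*65 + 16457) = ((-3/2 + sqrt(23)) + 31878)/((-19 + 2*sqrt(5))*65 + 16457) = (63753/2 + sqrt(23))/((-1235 + 130*sqrt(5)) + 16457) = (63753/2 + sqrt(23))/(15222 + 130*sqrt(5))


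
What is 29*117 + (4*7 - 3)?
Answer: 3418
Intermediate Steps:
29*117 + (4*7 - 3) = 3393 + (28 - 3) = 3393 + 25 = 3418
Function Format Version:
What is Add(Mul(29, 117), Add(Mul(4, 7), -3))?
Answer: 3418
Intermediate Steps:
Add(Mul(29, 117), Add(Mul(4, 7), -3)) = Add(3393, Add(28, -3)) = Add(3393, 25) = 3418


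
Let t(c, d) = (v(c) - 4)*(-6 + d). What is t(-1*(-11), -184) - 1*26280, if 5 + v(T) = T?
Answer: -26660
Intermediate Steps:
v(T) = -5 + T
t(c, d) = (-9 + c)*(-6 + d) (t(c, d) = ((-5 + c) - 4)*(-6 + d) = (-9 + c)*(-6 + d))
t(-1*(-11), -184) - 1*26280 = (54 - 9*(-184) - (-6)*(-11) - 1*(-11)*(-184)) - 1*26280 = (54 + 1656 - 6*11 + 11*(-184)) - 26280 = (54 + 1656 - 66 - 2024) - 26280 = -380 - 26280 = -26660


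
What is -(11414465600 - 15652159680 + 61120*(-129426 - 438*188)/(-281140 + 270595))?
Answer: 2978236046080/703 ≈ 4.2365e+9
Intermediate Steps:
-(11414465600 - 15652159680 + 61120*(-129426 - 438*188)/(-281140 + 270595)) = -61120/(1/((-129426 - 82344)/(-10545) + (186755 - 256089))) = -61120/(1/(-211770*(-1/10545) - 69334)) = -61120/(1/(14118/703 - 69334)) = -61120/(1/(-48727684/703)) = -61120/(-703/48727684) = -61120*(-48727684/703) = 2978236046080/703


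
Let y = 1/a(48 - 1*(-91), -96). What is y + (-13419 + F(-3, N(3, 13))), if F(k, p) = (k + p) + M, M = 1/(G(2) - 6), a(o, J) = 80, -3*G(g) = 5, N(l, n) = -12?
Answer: -24718777/1840 ≈ -13434.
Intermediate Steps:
G(g) = -5/3 (G(g) = -⅓*5 = -5/3)
M = -3/23 (M = 1/(-5/3 - 6) = 1/(-23/3) = -3/23 ≈ -0.13043)
F(k, p) = -3/23 + k + p (F(k, p) = (k + p) - 3/23 = -3/23 + k + p)
y = 1/80 ≈ 0.012500
y + (-13419 + F(-3, N(3, 13))) = 1/80 + (-13419 + (-3/23 - 3 - 12)) = 1/80 + (-13419 - 348/23) = 1/80 - 308985/23 = -24718777/1840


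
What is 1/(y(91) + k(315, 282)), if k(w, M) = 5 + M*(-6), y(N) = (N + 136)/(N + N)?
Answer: -182/306807 ≈ -0.00059321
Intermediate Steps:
y(N) = (136 + N)/(2*N) (y(N) = (136 + N)/((2*N)) = (136 + N)*(1/(2*N)) = (136 + N)/(2*N))
k(w, M) = 5 - 6*M
1/(y(91) + k(315, 282)) = 1/((½)*(136 + 91)/91 + (5 - 6*282)) = 1/((½)*(1/91)*227 + (5 - 1692)) = 1/(227/182 - 1687) = 1/(-306807/182) = -182/306807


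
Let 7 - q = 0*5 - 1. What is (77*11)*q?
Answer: 6776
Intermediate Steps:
q = 8 (q = 7 - (0*5 - 1) = 7 - (0 - 1) = 7 - 1*(-1) = 7 + 1 = 8)
(77*11)*q = (77*11)*8 = 847*8 = 6776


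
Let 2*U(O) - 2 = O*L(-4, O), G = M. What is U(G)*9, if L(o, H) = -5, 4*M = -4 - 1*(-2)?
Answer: 81/4 ≈ 20.250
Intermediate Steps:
M = -½ (M = (-4 - 1*(-2))/4 = (-4 + 2)/4 = (¼)*(-2) = -½ ≈ -0.50000)
G = -½ ≈ -0.50000
U(O) = 1 - 5*O/2 (U(O) = 1 + (O*(-5))/2 = 1 + (-5*O)/2 = 1 - 5*O/2)
U(G)*9 = (1 - 5/2*(-½))*9 = (1 + 5/4)*9 = (9/4)*9 = 81/4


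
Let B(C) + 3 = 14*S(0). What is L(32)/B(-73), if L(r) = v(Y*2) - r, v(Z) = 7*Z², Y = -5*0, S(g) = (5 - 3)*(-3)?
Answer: 32/87 ≈ 0.36782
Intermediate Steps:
S(g) = -6 (S(g) = 2*(-3) = -6)
Y = 0
B(C) = -87 (B(C) = -3 + 14*(-6) = -3 - 84 = -87)
L(r) = -r (L(r) = 7*(0*2)² - r = 7*0² - r = 7*0 - r = 0 - r = -r)
L(32)/B(-73) = -1*32/(-87) = -32*(-1/87) = 32/87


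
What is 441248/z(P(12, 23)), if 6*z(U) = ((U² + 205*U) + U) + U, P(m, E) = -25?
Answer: -1323744/2275 ≈ -581.87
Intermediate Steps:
z(U) = U²/6 + 69*U/2 (z(U) = (((U² + 205*U) + U) + U)/6 = ((U² + 206*U) + U)/6 = (U² + 207*U)/6 = U²/6 + 69*U/2)
441248/z(P(12, 23)) = 441248/(((⅙)*(-25)*(207 - 25))) = 441248/(((⅙)*(-25)*182)) = 441248/(-2275/3) = 441248*(-3/2275) = -1323744/2275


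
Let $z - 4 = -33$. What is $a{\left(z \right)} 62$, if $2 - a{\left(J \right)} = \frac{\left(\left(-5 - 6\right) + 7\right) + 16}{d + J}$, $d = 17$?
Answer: $186$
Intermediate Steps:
$z = -29$ ($z = 4 - 33 = -29$)
$a{\left(J \right)} = 2 - \frac{12}{17 + J}$ ($a{\left(J \right)} = 2 - \frac{\left(\left(-5 - 6\right) + 7\right) + 16}{17 + J} = 2 - \frac{\left(-11 + 7\right) + 16}{17 + J} = 2 - \frac{-4 + 16}{17 + J} = 2 - \frac{12}{17 + J}$)
$a{\left(z \right)} 62 = \frac{2 \left(11 - 29\right)}{17 - 29} \cdot 62 = 2 \frac{1}{-12} \left(-18\right) 62 = 2 \left(- \frac{1}{12}\right) \left(-18\right) 62 = 3 \cdot 62 = 186$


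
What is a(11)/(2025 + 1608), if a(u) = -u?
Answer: -11/3633 ≈ -0.0030278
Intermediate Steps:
a(11)/(2025 + 1608) = (-1*11)/(2025 + 1608) = -11/3633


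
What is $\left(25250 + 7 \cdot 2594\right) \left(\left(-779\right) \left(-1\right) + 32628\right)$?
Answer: $1450131056$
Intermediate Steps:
$\left(25250 + 7 \cdot 2594\right) \left(\left(-779\right) \left(-1\right) + 32628\right) = \left(25250 + 18158\right) \left(779 + 32628\right) = 43408 \cdot 33407 = 1450131056$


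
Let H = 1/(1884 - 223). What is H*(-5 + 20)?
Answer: 15/1661 ≈ 0.0090307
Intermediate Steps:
H = 1/1661 ≈ 0.00060205
H*(-5 + 20) = (-5 + 20)/1661 = (1/1661)*15 = 15/1661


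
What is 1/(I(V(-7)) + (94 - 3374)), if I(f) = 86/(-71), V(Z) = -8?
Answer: -71/232966 ≈ -0.00030477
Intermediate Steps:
I(f) = -86/71 (I(f) = 86*(-1/71) = -86/71)
1/(I(V(-7)) + (94 - 3374)) = 1/(-86/71 + (94 - 3374)) = 1/(-86/71 - 3280) = 1/(-232966/71) = -71/232966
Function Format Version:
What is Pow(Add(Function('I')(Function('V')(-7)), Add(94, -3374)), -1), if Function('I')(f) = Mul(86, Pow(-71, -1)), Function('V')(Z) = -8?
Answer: Rational(-71, 232966) ≈ -0.00030477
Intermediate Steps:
Function('I')(f) = Rational(-86, 71) (Function('I')(f) = Mul(86, Rational(-1, 71)) = Rational(-86, 71))
Pow(Add(Function('I')(Function('V')(-7)), Add(94, -3374)), -1) = Pow(Add(Rational(-86, 71), Add(94, -3374)), -1) = Pow(Add(Rational(-86, 71), -3280), -1) = Pow(Rational(-232966, 71), -1) = Rational(-71, 232966)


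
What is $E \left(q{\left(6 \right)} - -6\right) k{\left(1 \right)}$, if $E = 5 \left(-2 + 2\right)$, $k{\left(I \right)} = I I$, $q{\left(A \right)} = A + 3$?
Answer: $0$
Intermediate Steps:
$q{\left(A \right)} = 3 + A$
$k{\left(I \right)} = I^{2}$
$E = 0$ ($E = 5 \cdot 0 = 0$)
$E \left(q{\left(6 \right)} - -6\right) k{\left(1 \right)} = 0 \left(\left(3 + 6\right) - -6\right) 1^{2} = 0 \left(9 + 6\right) 1 = 0 \cdot 15 \cdot 1 = 0 \cdot 1 = 0$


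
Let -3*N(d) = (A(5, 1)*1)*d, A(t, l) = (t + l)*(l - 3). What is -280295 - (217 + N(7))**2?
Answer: -340320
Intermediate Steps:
A(t, l) = (-3 + l)*(l + t) (A(t, l) = (l + t)*(-3 + l) = (-3 + l)*(l + t))
N(d) = 4*d (N(d) = -(1**2 - 3*1 - 3*5 + 1*5)*1*d/3 = -(1 - 3 - 15 + 5)*1*d/3 = -(-12*1)*d/3 = -(-4)*d = 4*d)
-280295 - (217 + N(7))**2 = -280295 - (217 + 4*7)**2 = -280295 - (217 + 28)**2 = -280295 - 1*245**2 = -280295 - 1*60025 = -280295 - 60025 = -340320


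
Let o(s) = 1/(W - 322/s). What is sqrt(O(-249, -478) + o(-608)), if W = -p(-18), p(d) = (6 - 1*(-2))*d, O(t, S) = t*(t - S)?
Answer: I*sqrt(110076744535501)/43937 ≈ 238.79*I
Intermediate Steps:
p(d) = 8*d (p(d) = (6 + 2)*d = 8*d)
W = 144 (W = -8*(-18) = -1*(-144) = 144)
o(s) = 1/(144 - 322/s)
sqrt(O(-249, -478) + o(-608)) = sqrt(-249*(-249 - 1*(-478)) + (1/2)*(-608)/(-161 + 72*(-608))) = sqrt(-249*(-249 + 478) + (1/2)*(-608)/(-161 - 43776)) = sqrt(-249*229 + (1/2)*(-608)/(-43937)) = sqrt(-57021 + (1/2)*(-608)*(-1/43937)) = sqrt(-57021 + 304/43937) = sqrt(-2505331373/43937) = I*sqrt(110076744535501)/43937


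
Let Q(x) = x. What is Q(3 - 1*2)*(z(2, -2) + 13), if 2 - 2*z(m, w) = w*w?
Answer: 12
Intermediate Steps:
z(m, w) = 1 - w²/2 (z(m, w) = 1 - w*w/2 = 1 - w²/2)
Q(3 - 1*2)*(z(2, -2) + 13) = (3 - 1*2)*((1 - ½*(-2)²) + 13) = (3 - 2)*((1 - ½*4) + 13) = 1*((1 - 2) + 13) = 1*(-1 + 13) = 1*12 = 12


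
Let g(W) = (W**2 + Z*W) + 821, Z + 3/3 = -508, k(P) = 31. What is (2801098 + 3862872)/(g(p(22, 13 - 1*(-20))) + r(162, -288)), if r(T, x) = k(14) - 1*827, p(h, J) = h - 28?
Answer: 1332794/623 ≈ 2139.3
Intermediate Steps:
Z = -509 (Z = -1 - 508 = -509)
p(h, J) = -28 + h
r(T, x) = -796 (r(T, x) = 31 - 1*827 = 31 - 827 = -796)
g(W) = 821 + W**2 - 509*W (g(W) = (W**2 - 509*W) + 821 = 821 + W**2 - 509*W)
(2801098 + 3862872)/(g(p(22, 13 - 1*(-20))) + r(162, -288)) = (2801098 + 3862872)/((821 + (-28 + 22)**2 - 509*(-28 + 22)) - 796) = 6663970/((821 + (-6)**2 - 509*(-6)) - 796) = 6663970/((821 + 36 + 3054) - 796) = 6663970/(3911 - 796) = 6663970/3115 = 6663970*(1/3115) = 1332794/623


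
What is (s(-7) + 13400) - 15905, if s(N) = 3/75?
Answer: -62624/25 ≈ -2505.0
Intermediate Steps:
s(N) = 1/25 (s(N) = 3*(1/75) = 1/25)
(s(-7) + 13400) - 15905 = (1/25 + 13400) - 15905 = 335001/25 - 15905 = -62624/25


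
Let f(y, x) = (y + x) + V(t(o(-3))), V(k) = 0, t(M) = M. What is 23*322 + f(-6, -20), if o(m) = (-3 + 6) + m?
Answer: 7380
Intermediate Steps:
o(m) = 3 + m
f(y, x) = x + y (f(y, x) = (y + x) + 0 = (x + y) + 0 = x + y)
23*322 + f(-6, -20) = 23*322 + (-20 - 6) = 7406 - 26 = 7380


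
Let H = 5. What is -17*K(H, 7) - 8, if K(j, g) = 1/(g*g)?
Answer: -409/49 ≈ -8.3469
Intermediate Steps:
K(j, g) = g⁻² (K(j, g) = 1/(g²) = g⁻²)
-17*K(H, 7) - 8 = -17/7² - 8 = -17*1/49 - 8 = -17/49 - 8 = -409/49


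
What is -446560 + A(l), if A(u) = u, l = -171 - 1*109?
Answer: -446840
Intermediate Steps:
l = -280 (l = -171 - 109 = -280)
-446560 + A(l) = -446560 - 280 = -446840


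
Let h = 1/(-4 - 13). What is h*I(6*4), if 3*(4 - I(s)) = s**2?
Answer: 188/17 ≈ 11.059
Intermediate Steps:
I(s) = 4 - s**2/3
h = -1/17 (h = 1/(-17) = -1/17 ≈ -0.058824)
h*I(6*4) = -(4 - (6*4)**2/3)/17 = -(4 - 1/3*24**2)/17 = -(4 - 1/3*576)/17 = -(4 - 192)/17 = -1/17*(-188) = 188/17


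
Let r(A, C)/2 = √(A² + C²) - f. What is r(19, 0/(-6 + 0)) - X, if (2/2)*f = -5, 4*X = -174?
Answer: 183/2 ≈ 91.500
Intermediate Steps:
X = -87/2 (X = (¼)*(-174) = -87/2 ≈ -43.500)
f = -5
r(A, C) = 10 + 2*√(A² + C²) (r(A, C) = 2*(√(A² + C²) - 1*(-5)) = 2*(√(A² + C²) + 5) = 2*(5 + √(A² + C²)) = 10 + 2*√(A² + C²))
r(19, 0/(-6 + 0)) - X = (10 + 2*√(19² + (0/(-6 + 0))²)) - 1*(-87/2) = (10 + 2*√(361 + (0/(-6))²)) + 87/2 = (10 + 2*√(361 + (0*(-⅙))²)) + 87/2 = (10 + 2*√(361 + 0²)) + 87/2 = (10 + 2*√(361 + 0)) + 87/2 = (10 + 2*√361) + 87/2 = (10 + 2*19) + 87/2 = (10 + 38) + 87/2 = 48 + 87/2 = 183/2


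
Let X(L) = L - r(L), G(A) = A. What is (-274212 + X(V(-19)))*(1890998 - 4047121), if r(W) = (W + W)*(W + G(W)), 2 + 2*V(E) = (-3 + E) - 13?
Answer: 1188452841477/2 ≈ 5.9423e+11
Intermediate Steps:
V(E) = -9 + E/2 (V(E) = -1 + ((-3 + E) - 13)/2 = -1 + (-16 + E)/2 = -1 + (-8 + E/2) = -9 + E/2)
r(W) = 4*W² (r(W) = (W + W)*(W + W) = (2*W)*(2*W) = 4*W²)
X(L) = L - 4*L²
(-274212 + X(V(-19)))*(1890998 - 4047121) = (-274212 + (-9 + (½)*(-19))*(1 - 4*(-9 + (½)*(-19))))*(1890998 - 4047121) = (-274212 + (-9 - 19/2)*(1 - 4*(-9 - 19/2)))*(-2156123) = (-274212 - 37*(1 - 4*(-37/2))/2)*(-2156123) = (-274212 - 37*(1 + 74)/2)*(-2156123) = (-274212 - 37/2*75)*(-2156123) = (-274212 - 2775/2)*(-2156123) = -551199/2*(-2156123) = 1188452841477/2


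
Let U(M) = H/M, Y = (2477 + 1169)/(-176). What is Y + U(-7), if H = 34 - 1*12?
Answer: -14697/616 ≈ -23.859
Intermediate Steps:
H = 22 (H = 34 - 12 = 22)
Y = -1823/88 (Y = 3646*(-1/176) = -1823/88 ≈ -20.716)
U(M) = 22/M
Y + U(-7) = -1823/88 + 22/(-7) = -1823/88 + 22*(-⅐) = -1823/88 - 22/7 = -14697/616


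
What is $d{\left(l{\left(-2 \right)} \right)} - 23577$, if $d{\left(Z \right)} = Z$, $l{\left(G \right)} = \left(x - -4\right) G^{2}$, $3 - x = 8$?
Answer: $-23581$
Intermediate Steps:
$x = -5$ ($x = 3 - 8 = -5$)
$l{\left(G \right)} = - G^{2}$ ($l{\left(G \right)} = \left(-5 - -4\right) G^{2} = \left(-5 + 4\right) G^{2} = - G^{2}$)
$d{\left(l{\left(-2 \right)} \right)} - 23577 = - \left(-2\right)^{2} - 23577 = \left(-1\right) 4 - 23577 = -4 - 23577 = -23581$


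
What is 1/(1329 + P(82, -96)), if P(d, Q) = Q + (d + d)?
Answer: 1/1397 ≈ 0.00071582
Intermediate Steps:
P(d, Q) = Q + 2*d
1/(1329 + P(82, -96)) = 1/(1329 + (-96 + 2*82)) = 1/(1329 + (-96 + 164)) = 1/(1329 + 68) = 1/1397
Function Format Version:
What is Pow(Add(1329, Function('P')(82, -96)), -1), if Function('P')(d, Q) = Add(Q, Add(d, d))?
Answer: Rational(1, 1397) ≈ 0.00071582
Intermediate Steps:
Function('P')(d, Q) = Add(Q, Mul(2, d))
Pow(Add(1329, Function('P')(82, -96)), -1) = Pow(Add(1329, Add(-96, Mul(2, 82))), -1) = Pow(Add(1329, Add(-96, 164)), -1) = Pow(Add(1329, 68), -1) = Pow(1397, -1) = Rational(1, 1397)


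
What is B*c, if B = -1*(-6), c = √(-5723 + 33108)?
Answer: 6*√27385 ≈ 992.91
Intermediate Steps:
c = √27385 ≈ 165.48
B = 6
B*c = 6*√27385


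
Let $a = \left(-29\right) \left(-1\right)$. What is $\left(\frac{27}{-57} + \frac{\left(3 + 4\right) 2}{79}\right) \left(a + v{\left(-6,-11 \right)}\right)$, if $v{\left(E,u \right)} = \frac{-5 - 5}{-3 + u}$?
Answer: $- \frac{92560}{10507} \approx -8.8094$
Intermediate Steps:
$v{\left(E,u \right)} = - \frac{10}{-3 + u}$
$a = 29$
$\left(\frac{27}{-57} + \frac{\left(3 + 4\right) 2}{79}\right) \left(a + v{\left(-6,-11 \right)}\right) = \left(\frac{27}{-57} + \frac{\left(3 + 4\right) 2}{79}\right) \left(29 - \frac{10}{-3 - 11}\right) = \left(27 \left(- \frac{1}{57}\right) + 7 \cdot 2 \cdot \frac{1}{79}\right) \left(29 - \frac{10}{-14}\right) = \left(- \frac{9}{19} + 14 \cdot \frac{1}{79}\right) \left(29 - - \frac{5}{7}\right) = \left(- \frac{9}{19} + \frac{14}{79}\right) \left(29 + \frac{5}{7}\right) = \left(- \frac{445}{1501}\right) \frac{208}{7} = - \frac{92560}{10507}$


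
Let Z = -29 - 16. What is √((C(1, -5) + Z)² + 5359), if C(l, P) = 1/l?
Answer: √7295 ≈ 85.411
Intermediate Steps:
Z = -45
√((C(1, -5) + Z)² + 5359) = √((1/1 - 45)² + 5359) = √((1 - 45)² + 5359) = √((-44)² + 5359) = √(1936 + 5359) = √7295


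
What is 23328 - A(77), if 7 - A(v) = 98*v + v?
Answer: 30944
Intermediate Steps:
A(v) = 7 - 99*v (A(v) = 7 - (98*v + v) = 7 - 99*v)
23328 - A(77) = 23328 - (7 - 99*77) = 23328 - (7 - 7623) = 23328 - 1*(-7616) = 23328 + 7616 = 30944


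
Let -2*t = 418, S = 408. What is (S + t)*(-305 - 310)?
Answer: -122385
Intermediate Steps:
t = -209 (t = -½*418 = -209)
(S + t)*(-305 - 310) = (408 - 209)*(-305 - 310) = 199*(-615) = -122385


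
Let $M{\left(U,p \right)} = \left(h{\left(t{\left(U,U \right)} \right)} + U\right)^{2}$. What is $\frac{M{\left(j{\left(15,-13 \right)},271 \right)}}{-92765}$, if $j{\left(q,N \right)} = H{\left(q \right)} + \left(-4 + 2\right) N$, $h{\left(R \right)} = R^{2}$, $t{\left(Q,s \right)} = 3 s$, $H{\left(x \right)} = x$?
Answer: $- \frac{46025780}{18553} \approx -2480.8$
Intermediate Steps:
$j{\left(q,N \right)} = q - 2 N$ ($j{\left(q,N \right)} = q + \left(-4 + 2\right) N = q - 2 N$)
$M{\left(U,p \right)} = \left(U + 9 U^{2}\right)^{2}$ ($M{\left(U,p \right)} = \left(\left(3 U\right)^{2} + U\right)^{2} = \left(9 U^{2} + U\right)^{2} = \left(U + 9 U^{2}\right)^{2}$)
$\frac{M{\left(j{\left(15,-13 \right)},271 \right)}}{-92765} = \frac{\left(15 - -26\right)^{2} \left(1 + 9 \left(15 - -26\right)\right)^{2}}{-92765} = \left(15 + 26\right)^{2} \left(1 + 9 \left(15 + 26\right)\right)^{2} \left(- \frac{1}{92765}\right) = 41^{2} \left(1 + 9 \cdot 41\right)^{2} \left(- \frac{1}{92765}\right) = 1681 \left(1 + 369\right)^{2} \left(- \frac{1}{92765}\right) = 1681 \cdot 370^{2} \left(- \frac{1}{92765}\right) = 1681 \cdot 136900 \left(- \frac{1}{92765}\right) = 230128900 \left(- \frac{1}{92765}\right) = - \frac{46025780}{18553}$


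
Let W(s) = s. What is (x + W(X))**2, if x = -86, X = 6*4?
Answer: 3844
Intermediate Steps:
X = 24
(x + W(X))**2 = (-86 + 24)**2 = (-62)**2 = 3844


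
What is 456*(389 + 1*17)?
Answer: 185136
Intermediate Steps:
456*(389 + 1*17) = 456*(389 + 17) = 456*406 = 185136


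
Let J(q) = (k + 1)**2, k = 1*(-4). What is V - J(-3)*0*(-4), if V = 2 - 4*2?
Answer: -6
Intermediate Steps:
k = -4
J(q) = 9 (J(q) = (-4 + 1)**2 = (-3)**2 = 9)
V = -6 (V = 2 - 8 = -6)
V - J(-3)*0*(-4) = -6 - 9*0*(-4) = -6 - 0*(-4) = -6 - 1*0 = -6 + 0 = -6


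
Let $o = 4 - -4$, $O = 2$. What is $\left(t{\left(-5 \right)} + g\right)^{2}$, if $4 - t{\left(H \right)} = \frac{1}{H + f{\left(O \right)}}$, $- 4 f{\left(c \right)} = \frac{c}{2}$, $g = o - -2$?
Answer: $\frac{88804}{441} \approx 201.37$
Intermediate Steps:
$o = 8$ ($o = 4 + 4 = 8$)
$g = 10$ ($g = 8 - -2 = 8 + 2 = 10$)
$f{\left(c \right)} = - \frac{c}{8}$ ($f{\left(c \right)} = - \frac{c \frac{1}{2}}{4} = - \frac{\frac{1}{2} c}{4} = - \frac{c}{8}$)
$t{\left(H \right)} = 4 - \frac{1}{- \frac{1}{4} + H}$ ($t{\left(H \right)} = 4 - \frac{1}{H - \frac{1}{4}} = 4 - \frac{1}{- \frac{1}{4} + H}$)
$\left(t{\left(-5 \right)} + g\right)^{2} = \left(\frac{8 \left(-1 + 2 \left(-5\right)\right)}{-1 + 4 \left(-5\right)} + 10\right)^{2} = \left(\frac{8 \left(-1 - 10\right)}{-1 - 20} + 10\right)^{2} = \left(8 \frac{1}{-21} \left(-11\right) + 10\right)^{2} = \left(8 \left(- \frac{1}{21}\right) \left(-11\right) + 10\right)^{2} = \left(\frac{88}{21} + 10\right)^{2} = \left(\frac{298}{21}\right)^{2} = \frac{88804}{441}$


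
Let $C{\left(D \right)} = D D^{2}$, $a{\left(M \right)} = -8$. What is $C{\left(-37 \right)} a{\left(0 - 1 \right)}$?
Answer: $405224$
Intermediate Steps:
$C{\left(D \right)} = D^{3}$
$C{\left(-37 \right)} a{\left(0 - 1 \right)} = \left(-37\right)^{3} \left(-8\right) = \left(-50653\right) \left(-8\right) = 405224$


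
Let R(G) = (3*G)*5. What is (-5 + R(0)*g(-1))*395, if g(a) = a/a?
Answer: -1975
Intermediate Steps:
R(G) = 15*G
g(a) = 1
(-5 + R(0)*g(-1))*395 = (-5 + (15*0)*1)*395 = (-5 + 0*1)*395 = (-5 + 0)*395 = -5*395 = -1975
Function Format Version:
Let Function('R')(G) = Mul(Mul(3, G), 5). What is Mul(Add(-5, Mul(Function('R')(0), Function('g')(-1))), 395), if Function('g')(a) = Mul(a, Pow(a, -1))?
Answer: -1975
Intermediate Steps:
Function('R')(G) = Mul(15, G)
Function('g')(a) = 1
Mul(Add(-5, Mul(Function('R')(0), Function('g')(-1))), 395) = Mul(Add(-5, Mul(Mul(15, 0), 1)), 395) = Mul(Add(-5, Mul(0, 1)), 395) = Mul(Add(-5, 0), 395) = Mul(-5, 395) = -1975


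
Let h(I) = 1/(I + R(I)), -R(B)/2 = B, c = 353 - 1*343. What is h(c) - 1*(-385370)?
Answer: 3853699/10 ≈ 3.8537e+5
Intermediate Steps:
c = 10 (c = 353 - 343 = 10)
R(B) = -2*B
h(I) = -1/I (h(I) = 1/(I - 2*I) = 1/(-I) = -1/I)
h(c) - 1*(-385370) = -1/10 - 1*(-385370) = -1*⅒ + 385370 = -⅒ + 385370 = 3853699/10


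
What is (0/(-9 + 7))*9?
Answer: 0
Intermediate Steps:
(0/(-9 + 7))*9 = (0/(-2))*9 = -1/2*0*9 = 0*9 = 0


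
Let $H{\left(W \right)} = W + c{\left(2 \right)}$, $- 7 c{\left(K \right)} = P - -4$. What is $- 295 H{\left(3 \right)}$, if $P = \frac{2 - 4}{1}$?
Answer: $- \frac{5605}{7} \approx -800.71$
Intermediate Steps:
$P = -2$ ($P = \left(2 - 4\right) 1 = \left(-2\right) 1 = -2$)
$c{\left(K \right)} = - \frac{2}{7}$ ($c{\left(K \right)} = - \frac{-2 - -4}{7} = - \frac{-2 + 4}{7} = \left(- \frac{1}{7}\right) 2 = - \frac{2}{7}$)
$H{\left(W \right)} = - \frac{2}{7} + W$ ($H{\left(W \right)} = W - \frac{2}{7} = - \frac{2}{7} + W$)
$- 295 H{\left(3 \right)} = - 295 \left(- \frac{2}{7} + 3\right) = \left(-295\right) \frac{19}{7} = - \frac{5605}{7}$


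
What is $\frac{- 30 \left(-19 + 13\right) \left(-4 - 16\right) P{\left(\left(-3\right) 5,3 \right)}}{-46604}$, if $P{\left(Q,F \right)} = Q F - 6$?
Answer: $- \frac{45900}{11651} \approx -3.9396$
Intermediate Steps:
$P{\left(Q,F \right)} = -6 + F Q$ ($P{\left(Q,F \right)} = F Q - 6 = -6 + F Q$)
$\frac{- 30 \left(-19 + 13\right) \left(-4 - 16\right) P{\left(\left(-3\right) 5,3 \right)}}{-46604} = \frac{- 30 \left(-19 + 13\right) \left(-4 - 16\right) \left(-6 + 3 \left(\left(-3\right) 5\right)\right)}{-46604} = - 30 \left(\left(-6\right) \left(-20\right)\right) \left(-6 + 3 \left(-15\right)\right) \left(- \frac{1}{46604}\right) = \left(-30\right) 120 \left(-6 - 45\right) \left(- \frac{1}{46604}\right) = \left(-3600\right) \left(-51\right) \left(- \frac{1}{46604}\right) = 183600 \left(- \frac{1}{46604}\right) = - \frac{45900}{11651}$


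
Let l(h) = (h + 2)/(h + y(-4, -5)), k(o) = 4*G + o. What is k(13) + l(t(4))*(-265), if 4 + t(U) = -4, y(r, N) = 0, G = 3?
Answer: -695/4 ≈ -173.75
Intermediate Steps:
k(o) = 12 + o (k(o) = 4*3 + o = 12 + o)
t(U) = -8 (t(U) = -4 - 4 = -8)
l(h) = (2 + h)/h (l(h) = (h + 2)/(h + 0) = (2 + h)/h)
k(13) + l(t(4))*(-265) = (12 + 13) + ((2 - 8)/(-8))*(-265) = 25 - 1/8*(-6)*(-265) = 25 + (3/4)*(-265) = 25 - 795/4 = -695/4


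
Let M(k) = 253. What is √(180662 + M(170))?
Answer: √180915 ≈ 425.34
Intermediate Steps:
√(180662 + M(170)) = √(180662 + 253) = √180915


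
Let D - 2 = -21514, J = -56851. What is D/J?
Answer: 21512/56851 ≈ 0.37839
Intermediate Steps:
D = -21512 (D = 2 - 21514 = -21512)
D/J = -21512/(-56851) = -21512*(-1/56851) = 21512/56851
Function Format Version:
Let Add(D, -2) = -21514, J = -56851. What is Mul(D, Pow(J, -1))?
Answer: Rational(21512, 56851) ≈ 0.37839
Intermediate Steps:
D = -21512 (D = Add(2, -21514) = -21512)
Mul(D, Pow(J, -1)) = Mul(-21512, Pow(-56851, -1)) = Mul(-21512, Rational(-1, 56851)) = Rational(21512, 56851)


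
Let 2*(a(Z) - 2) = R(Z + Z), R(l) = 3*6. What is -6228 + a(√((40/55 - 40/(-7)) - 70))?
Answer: -6217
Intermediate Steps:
R(l) = 18
a(Z) = 11 (a(Z) = 2 + (½)*18 = 2 + 9 = 11)
-6228 + a(√((40/55 - 40/(-7)) - 70)) = -6228 + 11 = -6217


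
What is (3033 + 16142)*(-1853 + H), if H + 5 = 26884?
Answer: 479873550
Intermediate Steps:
H = 26879 (H = -5 + 26884 = 26879)
(3033 + 16142)*(-1853 + H) = (3033 + 16142)*(-1853 + 26879) = 19175*25026 = 479873550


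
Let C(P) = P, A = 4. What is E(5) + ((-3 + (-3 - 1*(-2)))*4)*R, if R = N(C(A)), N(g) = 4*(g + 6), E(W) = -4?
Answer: -644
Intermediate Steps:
N(g) = 24 + 4*g (N(g) = 4*(6 + g) = 24 + 4*g)
R = 40 (R = 24 + 4*4 = 24 + 16 = 40)
E(5) + ((-3 + (-3 - 1*(-2)))*4)*R = -4 + ((-3 + (-3 - 1*(-2)))*4)*40 = -4 + ((-3 + (-3 + 2))*4)*40 = -4 + ((-3 - 1)*4)*40 = -4 - 4*4*40 = -4 - 16*40 = -4 - 640 = -644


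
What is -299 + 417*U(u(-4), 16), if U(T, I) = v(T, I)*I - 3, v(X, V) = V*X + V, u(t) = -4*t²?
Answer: -6726926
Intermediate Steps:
v(X, V) = V + V*X
U(T, I) = -3 + I²*(1 + T) (U(T, I) = (I*(1 + T))*I - 3 = I²*(1 + T) - 3 = -3 + I²*(1 + T))
-299 + 417*U(u(-4), 16) = -299 + 417*(-3 + 16²*(1 - 4*(-4)²)) = -299 + 417*(-3 + 256*(1 - 4*16)) = -299 + 417*(-3 + 256*(1 - 64)) = -299 + 417*(-3 + 256*(-63)) = -299 + 417*(-3 - 16128) = -299 + 417*(-16131) = -299 - 6726627 = -6726926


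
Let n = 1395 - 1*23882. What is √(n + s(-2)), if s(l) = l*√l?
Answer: √(-22487 - 2*I*√2) ≈ 0.0094 - 149.96*I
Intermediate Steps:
n = -22487 (n = 1395 - 23882 = -22487)
s(l) = l^(3/2)
√(n + s(-2)) = √(-22487 + (-2)^(3/2)) = √(-22487 - 2*I*√2)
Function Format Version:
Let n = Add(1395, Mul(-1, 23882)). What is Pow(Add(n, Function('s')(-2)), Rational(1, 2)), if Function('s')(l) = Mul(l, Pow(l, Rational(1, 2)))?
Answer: Pow(Add(-22487, Mul(-2, I, Pow(2, Rational(1, 2)))), Rational(1, 2)) ≈ Add(0.0094, Mul(-149.96, I))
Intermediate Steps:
n = -22487 (n = Add(1395, -23882) = -22487)
Function('s')(l) = Pow(l, Rational(3, 2))
Pow(Add(n, Function('s')(-2)), Rational(1, 2)) = Pow(Add(-22487, Pow(-2, Rational(3, 2))), Rational(1, 2)) = Pow(Add(-22487, Mul(-2, I, Pow(2, Rational(1, 2)))), Rational(1, 2))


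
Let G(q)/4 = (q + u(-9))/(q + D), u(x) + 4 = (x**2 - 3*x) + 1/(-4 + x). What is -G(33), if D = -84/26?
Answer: -7120/387 ≈ -18.398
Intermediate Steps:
D = -42/13 (D = -84*1/26 = -42/13 ≈ -3.2308)
u(x) = -4 + x**2 + 1/(-4 + x) - 3*x (u(x) = -4 + ((x**2 - 3*x) + 1/(-4 + x)) = -4 + (x**2 + 1/(-4 + x) - 3*x) = -4 + x**2 + 1/(-4 + x) - 3*x)
G(q) = 4*(1351/13 + q)/(-42/13 + q) (G(q) = 4*((q + (17 + (-9)**3 - 7*(-9)**2 + 8*(-9))/(-4 - 9))/(q - 42/13)) = 4*((q + (17 - 729 - 7*81 - 72)/(-13))/(-42/13 + q)) = 4*((q - (17 - 729 - 567 - 72)/13)/(-42/13 + q)) = 4*((q - 1/13*(-1351))/(-42/13 + q)) = 4*((q + 1351/13)/(-42/13 + q)) = 4*((1351/13 + q)/(-42/13 + q)) = 4*(1351/13 + q)/(-42/13 + q))
-G(33) = -4*(1351 + 13*33)/(-42 + 13*33) = -4*(1351 + 429)/(-42 + 429) = -4*1780/387 = -1*7120/387 = -7120/387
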